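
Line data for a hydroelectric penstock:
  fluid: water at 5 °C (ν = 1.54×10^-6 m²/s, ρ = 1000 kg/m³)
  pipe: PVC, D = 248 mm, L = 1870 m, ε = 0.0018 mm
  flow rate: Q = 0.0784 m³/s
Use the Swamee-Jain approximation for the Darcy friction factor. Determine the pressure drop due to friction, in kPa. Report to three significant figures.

V = 4Q/(πD²) = 4·0.0784/(π·0.248²) = 1.623 m/s
Re = VD/ν = 1.623·0.248/1.54×10^-6 = 2.61×10^5 → turbulent
ε/D = 0.0018/248 = 7.26×10^-6
Swamee-Jain: f = 0.01483
h_f = f(L/D)V²/(2g) = 0.01483·(1870/0.248)·1.623²/(2·9.81) = 15.01 m
Δp = ρg·h_f = 1000·9.81·15.01 = 147.3 kPa

Δp ≈ 147 kPa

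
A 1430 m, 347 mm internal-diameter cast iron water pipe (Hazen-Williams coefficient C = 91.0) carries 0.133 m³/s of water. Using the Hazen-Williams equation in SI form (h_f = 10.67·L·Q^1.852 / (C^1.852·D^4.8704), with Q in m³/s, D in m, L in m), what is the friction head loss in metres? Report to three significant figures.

h_f = 10.67·1430·0.133^1.852 / (91.0^1.852·0.347^4.8704) = 14.84 m

h_f ≈ 14.8 m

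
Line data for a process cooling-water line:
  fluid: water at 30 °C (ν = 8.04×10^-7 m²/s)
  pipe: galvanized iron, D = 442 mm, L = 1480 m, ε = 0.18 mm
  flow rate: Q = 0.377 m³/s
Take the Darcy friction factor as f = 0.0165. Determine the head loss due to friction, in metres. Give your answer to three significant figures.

V = 4Q/(πD²) = 4·0.377/(π·0.442²) = 2.457 m/s
h_f = f(L/D)V²/(2g) = 0.01650·(1480/0.442)·2.457²/(2·9.81) = 17.00 m

h_f ≈ 17.0 m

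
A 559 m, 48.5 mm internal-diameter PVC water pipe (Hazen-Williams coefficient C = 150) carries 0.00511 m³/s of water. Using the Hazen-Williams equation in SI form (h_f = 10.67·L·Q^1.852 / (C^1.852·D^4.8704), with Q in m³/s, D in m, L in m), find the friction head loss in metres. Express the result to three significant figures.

h_f = 10.67·559·0.00511^1.852 / (150^1.852·0.0485^4.8704) = 79.88 m

h_f ≈ 79.9 m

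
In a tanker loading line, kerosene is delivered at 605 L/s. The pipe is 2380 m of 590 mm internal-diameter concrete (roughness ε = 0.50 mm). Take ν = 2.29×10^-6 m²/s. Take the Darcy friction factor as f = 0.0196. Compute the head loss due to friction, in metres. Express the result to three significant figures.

V = 4Q/(πD²) = 4·0.605/(π·0.590²) = 2.213 m/s
h_f = f(L/D)V²/(2g) = 0.01960·(2380/0.590)·2.213²/(2·9.81) = 19.73 m

h_f ≈ 19.7 m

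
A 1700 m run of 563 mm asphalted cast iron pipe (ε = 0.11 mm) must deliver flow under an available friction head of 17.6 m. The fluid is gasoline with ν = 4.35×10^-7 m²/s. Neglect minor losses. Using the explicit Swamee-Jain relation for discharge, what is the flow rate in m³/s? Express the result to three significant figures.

Q ≈ 0.713 m³/s

Swamee-Jain (Type II): Q = -0.965·√(gD⁵h_f/L)·ln[ε/(3.7D) + √(3.17ν²L/(gD³h_f))]
√(gD⁵h_f/L) = √(9.81·0.563⁵·17.6/1700) = 0.07579
ε/(3.7D) = 5.28×10^-5; √(3.17ν²L/(gD³h_f)) = 5.75×10^-6
Q = -0.965·0.07579·ln(5.856×10^-5) = 0.7128 m³/s
Check: V = 2.86 m/s, Re = 3.71×10^6, f = 0.01402, h_f = 17.7 m ≈ 17.6 m ✓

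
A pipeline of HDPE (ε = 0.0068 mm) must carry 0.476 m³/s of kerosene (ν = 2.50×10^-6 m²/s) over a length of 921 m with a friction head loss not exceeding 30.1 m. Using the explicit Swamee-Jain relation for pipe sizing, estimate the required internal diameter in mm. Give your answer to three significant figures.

Swamee-Jain (Type III): D = 0.66·[ε^1.25·(LQ²/(gh_f))^4.75 + ν·Q^9.4·(L/(gh_f))^5.2]^0.04
LQ²/(gh_f) = 0.7067; L/(gh_f) = 3.119
Term 1 = ε^1.25·(…)^4.75 = 6.68×10^-8; Term 2 = ν·Q^9.4·(…)^5.2 = 8.64×10^-7
D = 0.66·(6.68×10^-8 + 8.64×10^-7)^0.04 = 0.3787 m = 379 mm
Check: V = 4.23 m/s, Re = 6.40×10^5, f = 0.01286, h_f = 28.5 m ≈ 30.1 m ✓

D ≈ 379 mm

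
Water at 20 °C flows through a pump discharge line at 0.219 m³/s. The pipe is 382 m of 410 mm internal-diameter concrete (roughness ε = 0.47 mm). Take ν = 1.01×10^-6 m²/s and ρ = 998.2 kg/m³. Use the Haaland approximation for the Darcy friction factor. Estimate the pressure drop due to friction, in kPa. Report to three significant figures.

Δp ≈ 26.5 kPa

V = 4Q/(πD²) = 4·0.219/(π·0.410²) = 1.659 m/s
Re = VD/ν = 1.659·0.410/1.01×10^-6 = 6.73×10^5 → turbulent
ε/D = 0.47/410 = 0.00115
Haaland: f = 0.02070
h_f = f(L/D)V²/(2g) = 0.02070·(382/0.410)·1.659²/(2·9.81) = 2.705 m
Δp = ρg·h_f = 998.2·9.81·2.705 = 26.49 kPa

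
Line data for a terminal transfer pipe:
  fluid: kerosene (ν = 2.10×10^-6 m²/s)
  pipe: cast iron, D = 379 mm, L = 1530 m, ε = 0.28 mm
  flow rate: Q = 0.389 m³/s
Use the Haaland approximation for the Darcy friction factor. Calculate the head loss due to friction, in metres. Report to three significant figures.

h_f ≈ 46.1 m

V = 4Q/(πD²) = 4·0.389/(π·0.379²) = 3.448 m/s
Re = VD/ν = 3.448·0.379/2.10×10^-6 = 6.22×10^5 → turbulent
ε/D = 0.28/379 = 7.39×10^-4
Haaland: f = 0.01883
h_f = f(L/D)V²/(2g) = 0.01883·(1530/0.379)·3.448²/(2·9.81) = 46.05 m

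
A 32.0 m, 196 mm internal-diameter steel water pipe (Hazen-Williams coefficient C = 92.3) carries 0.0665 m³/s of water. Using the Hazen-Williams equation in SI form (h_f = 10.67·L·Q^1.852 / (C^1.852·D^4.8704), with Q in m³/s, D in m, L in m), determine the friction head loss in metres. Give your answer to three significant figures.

h_f ≈ 1.45 m

h_f = 10.67·32.0·0.0665^1.852 / (92.3^1.852·0.196^4.8704) = 1.448 m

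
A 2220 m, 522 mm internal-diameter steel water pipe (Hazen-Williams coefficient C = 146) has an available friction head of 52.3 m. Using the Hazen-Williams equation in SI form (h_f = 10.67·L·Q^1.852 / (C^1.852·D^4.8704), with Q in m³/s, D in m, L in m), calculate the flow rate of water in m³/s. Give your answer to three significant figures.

Q ≈ 0.972 m³/s

Rearranging: Q = [h_f·C^1.852·D^4.8704 / (10.67·L)]^(1/1.852)
Q = [52.3·146^1.852·0.522^4.8704 / (10.67·2220)]^0.540 = 0.9722 m³/s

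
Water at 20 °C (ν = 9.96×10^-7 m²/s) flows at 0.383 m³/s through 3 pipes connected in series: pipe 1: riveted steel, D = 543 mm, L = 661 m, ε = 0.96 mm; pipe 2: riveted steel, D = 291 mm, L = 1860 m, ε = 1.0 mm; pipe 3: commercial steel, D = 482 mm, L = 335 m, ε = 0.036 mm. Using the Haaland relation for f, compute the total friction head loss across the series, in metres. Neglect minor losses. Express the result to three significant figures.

H ≈ 301 m

Pipe 1: V = 1.654 m/s, Re = 9.02×10^5, ε/D = 0.00177, f = 0.02291, h_1 = f(L/D)V²/2g = 3.889 m
Pipe 2: V = 5.759 m/s, Re = 1.68×10^6, ε/D = 0.00344, f = 0.02731, h_2 = f(L/D)V²/2g = 295.1 m
Pipe 3: V = 2.099 m/s, Re = 1.02×10^6, ε/D = 7.47×10^-5, f = 0.01292, h_3 = f(L/D)V²/2g = 2.016 m
Series → Q common, losses add: H = Σh = 301.0 m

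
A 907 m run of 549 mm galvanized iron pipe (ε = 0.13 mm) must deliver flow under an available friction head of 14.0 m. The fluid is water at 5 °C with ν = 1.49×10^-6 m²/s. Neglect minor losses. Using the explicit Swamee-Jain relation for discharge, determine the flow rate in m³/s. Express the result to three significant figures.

Swamee-Jain (Type II): Q = -0.965·√(gD⁵h_f/L)·ln[ε/(3.7D) + √(3.17ν²L/(gD³h_f))]
√(gD⁵h_f/L) = √(9.81·0.549⁵·14.0/907) = 0.08690
ε/(3.7D) = 6.40×10^-5; √(3.17ν²L/(gD³h_f)) = 1.68×10^-5
Q = -0.965·0.08690·ln(8.076×10^-5) = 0.7903 m³/s
Check: V = 3.34 m/s, Re = 1.23×10^6, f = 0.01501, h_f = 14.1 m ≈ 14.0 m ✓

Q ≈ 0.790 m³/s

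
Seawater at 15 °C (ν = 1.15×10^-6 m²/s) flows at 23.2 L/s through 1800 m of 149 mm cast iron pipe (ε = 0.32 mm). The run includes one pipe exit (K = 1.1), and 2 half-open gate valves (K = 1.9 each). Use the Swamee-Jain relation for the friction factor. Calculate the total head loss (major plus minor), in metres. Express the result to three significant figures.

V = 4Q/(πD²) = 1.331 m/s; V²/2g = 0.09023 m
Re = 1.72×10^5, ε/D = 0.00215 → f = 0.02503 (Swamee-Jain)
Major: h_f = f(L/D)·V²/2g = 0.02503·12081·0.09023 = 27.29 m
Minor: ΣK = 4.90; h_m = ΣK·V²/2g = 0.4421 m
Total H_L = 27.29 + 0.4421 = 27.73 m

H_L ≈ 27.7 m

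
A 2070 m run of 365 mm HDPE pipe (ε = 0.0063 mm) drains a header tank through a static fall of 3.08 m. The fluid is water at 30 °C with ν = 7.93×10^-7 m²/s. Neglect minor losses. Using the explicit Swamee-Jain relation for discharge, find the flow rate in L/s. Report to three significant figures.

Swamee-Jain (Type II): Q = -0.965·√(gD⁵h_f/L)·ln[ε/(3.7D) + √(3.17ν²L/(gD³h_f))]
√(gD⁵h_f/L) = √(9.81·0.365⁵·3.08/2070) = 0.009724
ε/(3.7D) = 4.66×10^-6; √(3.17ν²L/(gD³h_f)) = 5.30×10^-5
Q = -0.965·0.009724·ln(5.766×10^-5) = 0.09160 m³/s
Check: V = 0.875 m/s, Re = 4.03×10^5, f = 0.01385, h_f = 3.07 m ≈ 3.08 m ✓

Q ≈ 91.6 L/s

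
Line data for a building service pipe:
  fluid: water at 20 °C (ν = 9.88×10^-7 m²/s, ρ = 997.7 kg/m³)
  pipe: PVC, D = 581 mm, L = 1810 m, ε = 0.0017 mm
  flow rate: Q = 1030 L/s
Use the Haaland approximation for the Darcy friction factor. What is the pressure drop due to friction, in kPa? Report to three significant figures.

Δp ≈ 240 kPa

V = 4Q/(πD²) = 4·1.03/(π·0.581²) = 3.885 m/s
Re = VD/ν = 3.885·0.581/9.88×10^-7 = 2.28×10^6 → turbulent
ε/D = 0.0017/581 = 2.93×10^-6
Haaland: f = 0.01022
h_f = f(L/D)V²/(2g) = 0.01022·(1810/0.581)·3.885²/(2·9.81) = 24.48 m
Δp = ρg·h_f = 997.7·9.81·24.48 = 239.6 kPa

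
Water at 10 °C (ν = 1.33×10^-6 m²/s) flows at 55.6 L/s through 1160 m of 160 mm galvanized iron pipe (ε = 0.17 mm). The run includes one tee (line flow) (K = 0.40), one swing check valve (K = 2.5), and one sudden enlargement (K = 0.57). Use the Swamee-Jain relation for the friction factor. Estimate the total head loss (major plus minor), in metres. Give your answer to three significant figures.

V = 4Q/(πD²) = 2.765 m/s; V²/2g = 0.3898 m
Re = 3.33×10^5, ε/D = 0.00106 → f = 0.02091 (Swamee-Jain)
Major: h_f = f(L/D)·V²/2g = 0.02091·7250·0.3898 = 59.09 m
Minor: ΣK = 3.47; h_m = ΣK·V²/2g = 1.352 m
Total H_L = 59.09 + 1.352 = 60.44 m

H_L ≈ 60.4 m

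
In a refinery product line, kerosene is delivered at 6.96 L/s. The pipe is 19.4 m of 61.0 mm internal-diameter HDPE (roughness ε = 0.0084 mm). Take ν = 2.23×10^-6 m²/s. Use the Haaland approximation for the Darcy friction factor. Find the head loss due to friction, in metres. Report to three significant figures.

h_f ≈ 1.84 m

V = 4Q/(πD²) = 4·0.00696/(π·0.0610²) = 2.382 m/s
Re = VD/ν = 2.382·0.0610/2.23×10^-6 = 6.51×10^4 → turbulent
ε/D = 0.0084/61.0 = 1.38×10^-4
Haaland: f = 0.02000
h_f = f(L/D)V²/(2g) = 0.02000·(19.4/0.0610)·2.382²/(2·9.81) = 1.839 m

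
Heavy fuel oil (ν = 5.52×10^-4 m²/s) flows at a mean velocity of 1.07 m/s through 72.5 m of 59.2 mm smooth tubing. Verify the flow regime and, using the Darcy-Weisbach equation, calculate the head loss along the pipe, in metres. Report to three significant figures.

h_f ≈ 39.9 m

Re = VD/ν = 1.07·0.05920/5.52×10^-4 = 115 → laminar (Re < 2300)
f = 64/Re = 0.5577
h_f = f(L/D)V²/(2g) = 0.5577·(72.5/0.05920)·1.07²/(2·9.81) = 39.86 m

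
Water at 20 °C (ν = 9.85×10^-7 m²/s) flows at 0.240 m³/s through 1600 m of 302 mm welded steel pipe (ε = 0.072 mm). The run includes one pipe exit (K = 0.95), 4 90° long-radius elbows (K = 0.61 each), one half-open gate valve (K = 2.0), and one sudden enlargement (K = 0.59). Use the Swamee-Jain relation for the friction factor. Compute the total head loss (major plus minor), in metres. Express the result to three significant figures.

H_L ≈ 49.4 m

V = 4Q/(πD²) = 3.350 m/s; V²/2g = 0.5722 m
Re = 1.03×10^6, ε/D = 2.38×10^-4 → f = 0.01515 (Swamee-Jain)
Major: h_f = f(L/D)·V²/2g = 0.01515·5298·0.5722 = 45.93 m
Minor: ΣK = 5.98; h_m = ΣK·V²/2g = 3.422 m
Total H_L = 45.93 + 3.422 = 49.36 m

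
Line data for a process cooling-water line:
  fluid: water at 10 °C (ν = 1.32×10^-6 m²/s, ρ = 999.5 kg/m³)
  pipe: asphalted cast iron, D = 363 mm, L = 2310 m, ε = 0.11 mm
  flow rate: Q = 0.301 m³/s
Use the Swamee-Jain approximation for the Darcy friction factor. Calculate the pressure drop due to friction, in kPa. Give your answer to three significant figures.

V = 4Q/(πD²) = 4·0.301/(π·0.363²) = 2.908 m/s
Re = VD/ν = 2.908·0.363/1.32×10^-6 = 8.00×10^5 → turbulent
ε/D = 0.11/363 = 3.03×10^-4
Swamee-Jain: f = 0.01595
h_f = f(L/D)V²/(2g) = 0.01595·(2310/0.363)·2.908²/(2·9.81) = 43.76 m
Δp = ρg·h_f = 999.5·9.81·43.76 = 429.0 kPa

Δp ≈ 429 kPa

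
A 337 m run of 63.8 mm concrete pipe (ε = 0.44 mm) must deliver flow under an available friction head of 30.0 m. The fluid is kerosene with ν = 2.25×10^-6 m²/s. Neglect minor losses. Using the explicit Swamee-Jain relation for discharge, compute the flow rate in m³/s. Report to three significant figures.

Swamee-Jain (Type II): Q = -0.965·√(gD⁵h_f/L)·ln[ε/(3.7D) + √(3.17ν²L/(gD³h_f))]
√(gD⁵h_f/L) = √(9.81·0.0638⁵·30.0/337) = 9.608×10^-4
ε/(3.7D) = 0.00186; √(3.17ν²L/(gD³h_f)) = 2.66×10^-4
Q = -0.965·9.608×10^-4·ln(0.002130) = 0.005704 m³/s
Check: V = 1.78 m/s, Re = 5.06×10^4, f = 0.03539, h_f = 30.3 m ≈ 30.0 m ✓

Q ≈ 0.00570 m³/s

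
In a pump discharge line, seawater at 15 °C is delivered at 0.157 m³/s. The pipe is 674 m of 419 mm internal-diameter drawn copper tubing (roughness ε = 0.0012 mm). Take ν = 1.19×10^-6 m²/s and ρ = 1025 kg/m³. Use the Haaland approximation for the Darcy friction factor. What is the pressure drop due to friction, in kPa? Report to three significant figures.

V = 4Q/(πD²) = 4·0.157/(π·0.419²) = 1.139 m/s
Re = VD/ν = 1.139·0.419/1.19×10^-6 = 4.01×10^5 → turbulent
ε/D = 0.0012/419 = 2.86×10^-6
Haaland: f = 0.01362
h_f = f(L/D)V²/(2g) = 0.01362·(674/0.419)·1.139²/(2·9.81) = 1.448 m
Δp = ρg·h_f = 1025·9.81·1.448 = 14.56 kPa

Δp ≈ 14.6 kPa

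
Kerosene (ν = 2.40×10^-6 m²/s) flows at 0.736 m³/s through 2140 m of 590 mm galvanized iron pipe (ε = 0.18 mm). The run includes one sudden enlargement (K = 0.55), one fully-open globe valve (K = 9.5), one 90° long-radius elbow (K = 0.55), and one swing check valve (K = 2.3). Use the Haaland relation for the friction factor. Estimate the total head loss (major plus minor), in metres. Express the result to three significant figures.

H_L ≈ 26.1 m

V = 4Q/(πD²) = 2.692 m/s; V²/2g = 0.3694 m
Re = 6.62×10^5, ε/D = 3.05×10^-4 → f = 0.01594 (Haaland)
Major: h_f = f(L/D)·V²/2g = 0.01594·3627·0.3694 = 21.35 m
Minor: ΣK = 12.9; h_m = ΣK·V²/2g = 4.765 m
Total H_L = 21.35 + 4.765 = 26.12 m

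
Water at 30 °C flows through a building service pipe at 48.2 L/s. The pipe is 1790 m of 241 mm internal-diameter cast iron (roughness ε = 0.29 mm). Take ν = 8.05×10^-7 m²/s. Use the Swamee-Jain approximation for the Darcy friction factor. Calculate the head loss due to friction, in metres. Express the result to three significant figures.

h_f ≈ 9.09 m

V = 4Q/(πD²) = 4·0.0482/(π·0.241²) = 1.057 m/s
Re = VD/ν = 1.057·0.241/8.05×10^-7 = 3.16×10^5 → turbulent
ε/D = 0.29/241 = 0.00120
Swamee-Jain: f = 0.02151
h_f = f(L/D)V²/(2g) = 0.02151·(1790/0.241)·1.057²/(2·9.81) = 9.090 m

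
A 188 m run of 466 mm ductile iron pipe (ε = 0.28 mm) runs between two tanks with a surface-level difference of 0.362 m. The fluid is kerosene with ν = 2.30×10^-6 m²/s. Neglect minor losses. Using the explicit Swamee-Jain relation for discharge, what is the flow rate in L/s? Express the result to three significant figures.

Q ≈ 163 L/s

Swamee-Jain (Type II): Q = -0.965·√(gD⁵h_f/L)·ln[ε/(3.7D) + √(3.17ν²L/(gD³h_f))]
√(gD⁵h_f/L) = √(9.81·0.466⁵·0.362/188) = 0.02037
ε/(3.7D) = 1.62×10^-4; √(3.17ν²L/(gD³h_f)) = 9.37×10^-5
Q = -0.965·0.02037·ln(2.561×10^-4) = 0.1626 m³/s
Check: V = 0.953 m/s, Re = 1.93×10^5, f = 0.01950, h_f = 0.364 m ≈ 0.362 m ✓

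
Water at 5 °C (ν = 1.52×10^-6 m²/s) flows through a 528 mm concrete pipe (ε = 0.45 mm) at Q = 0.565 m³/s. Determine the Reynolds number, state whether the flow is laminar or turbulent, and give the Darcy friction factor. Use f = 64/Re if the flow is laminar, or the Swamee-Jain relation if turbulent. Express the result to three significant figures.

V = 4Q/(πD²) = 2.580 m/s
Re = VD/ν = 2.580·0.528/1.52×10^-6 = 8.96×10^5
Re > 4000 → turbulent; ε/D = 8.52×10^-4
Swamee-Jain: f = 0.01937

Re ≈ 8.96×10^5; turbulent; f ≈ 0.0194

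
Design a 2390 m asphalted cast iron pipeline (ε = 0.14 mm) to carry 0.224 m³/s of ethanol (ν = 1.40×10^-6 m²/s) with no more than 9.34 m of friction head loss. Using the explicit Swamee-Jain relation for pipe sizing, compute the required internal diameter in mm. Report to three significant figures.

D ≈ 453 mm

Swamee-Jain (Type III): D = 0.66·[ε^1.25·(LQ²/(gh_f))^4.75 + ν·Q^9.4·(L/(gh_f))^5.2]^0.04
LQ²/(gh_f) = 1.309; L/(gh_f) = 26.08
Term 1 = ε^1.25·(…)^4.75 = 5.47×10^-5; Term 2 = ν·Q^9.4·(…)^5.2 = 2.53×10^-5
D = 0.66·(5.47×10^-5 + 2.53×10^-5)^0.04 = 0.4526 m = 453 mm
Check: V = 1.39 m/s, Re = 4.50×10^5, f = 0.01657, h_f = 8.65 m ≈ 9.34 m ✓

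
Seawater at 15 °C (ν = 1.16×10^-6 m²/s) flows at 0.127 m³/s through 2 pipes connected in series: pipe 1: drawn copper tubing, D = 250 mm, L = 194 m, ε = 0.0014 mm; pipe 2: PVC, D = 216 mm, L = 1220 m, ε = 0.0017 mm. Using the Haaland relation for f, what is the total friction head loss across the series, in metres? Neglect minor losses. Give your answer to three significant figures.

H ≈ 47.0 m

Pipe 1: V = 2.587 m/s, Re = 5.58×10^5, ε/D = 5.60×10^-6, f = 0.01288, h_1 = f(L/D)V²/2g = 3.410 m
Pipe 2: V = 3.466 m/s, Re = 6.45×10^5, ε/D = 7.87×10^-6, f = 0.01259, h_2 = f(L/D)V²/2g = 43.54 m
Series → Q common, losses add: H = Σh = 46.95 m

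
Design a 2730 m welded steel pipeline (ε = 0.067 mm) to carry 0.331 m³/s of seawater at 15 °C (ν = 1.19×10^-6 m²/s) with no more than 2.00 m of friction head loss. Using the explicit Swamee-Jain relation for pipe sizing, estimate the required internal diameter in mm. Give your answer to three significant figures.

D ≈ 716 mm

Swamee-Jain (Type III): D = 0.66·[ε^1.25·(LQ²/(gh_f))^4.75 + ν·Q^9.4·(L/(gh_f))^5.2]^0.04
LQ²/(gh_f) = 15.24; L/(gh_f) = 139.1
Term 1 = ε^1.25·(…)^4.75 = 2.53; Term 2 = ν·Q^9.4·(…)^5.2 = 5.10
D = 0.66·(2.53 + 5.10)^0.04 = 0.7159 m = 716 mm
Check: V = 0.822 m/s, Re = 4.95×10^5, f = 0.01441, h_f = 1.89 m ≈ 2.00 m ✓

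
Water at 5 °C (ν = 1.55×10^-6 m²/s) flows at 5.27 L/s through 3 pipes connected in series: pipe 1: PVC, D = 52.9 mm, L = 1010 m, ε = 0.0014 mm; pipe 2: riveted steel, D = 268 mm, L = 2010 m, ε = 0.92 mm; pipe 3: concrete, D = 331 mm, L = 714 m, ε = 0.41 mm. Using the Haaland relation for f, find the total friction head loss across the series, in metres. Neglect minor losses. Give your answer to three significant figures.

H ≈ 105 m

Pipe 1: V = 2.398 m/s, Re = 8.18×10^4, ε/D = 2.65×10^-5, f = 0.01869, h_1 = f(L/D)V²/2g = 104.5 m
Pipe 2: V = 0.09342 m/s, Re = 1.62×10^4, ε/D = 0.00343, f = 0.03282, h_2 = f(L/D)V²/2g = 0.1095 m
Pipe 3: V = 0.06124 m/s, Re = 1.31×10^4, ε/D = 0.00124, f = 0.03059, h_3 = f(L/D)V²/2g = 0.01262 m
Series → Q common, losses add: H = Σh = 104.7 m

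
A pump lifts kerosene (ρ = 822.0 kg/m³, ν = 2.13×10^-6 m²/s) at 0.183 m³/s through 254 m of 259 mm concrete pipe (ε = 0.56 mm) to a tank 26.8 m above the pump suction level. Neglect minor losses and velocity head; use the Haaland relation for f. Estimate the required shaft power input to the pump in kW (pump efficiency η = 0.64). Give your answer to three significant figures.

P_shaft ≈ 95.6 kW

V = 4Q/(πD²) = 3.473 m/s; Re = 4.22×10^5; ε/D = 0.00216; f = 0.02432
h_f = f(L/D)V²/2g = 14.67 m
Total head H = z + h_f = 26.8 + 14.67 = 41.47 m
P_hyd = ρgQH = 822.0·9.81·0.183·41.47 = 61.19 kW
P_shaft = P_hyd/η = 61.19/0.64 = 95.61 kW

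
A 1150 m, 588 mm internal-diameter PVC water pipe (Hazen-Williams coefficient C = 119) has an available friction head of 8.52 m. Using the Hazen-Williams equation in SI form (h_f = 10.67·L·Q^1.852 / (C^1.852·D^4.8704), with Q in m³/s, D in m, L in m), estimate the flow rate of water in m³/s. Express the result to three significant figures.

Rearranging: Q = [h_f·C^1.852·D^4.8704 / (10.67·L)]^(1/1.852)
Q = [8.52·119^1.852·0.588^4.8704 / (10.67·1150)]^0.540 = 0.5803 m³/s

Q ≈ 0.580 m³/s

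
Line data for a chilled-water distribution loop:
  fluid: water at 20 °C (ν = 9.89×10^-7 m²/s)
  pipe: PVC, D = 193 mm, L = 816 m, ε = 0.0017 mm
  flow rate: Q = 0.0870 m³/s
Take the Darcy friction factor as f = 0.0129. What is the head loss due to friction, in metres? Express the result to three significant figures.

V = 4Q/(πD²) = 4·0.0870/(π·0.193²) = 2.974 m/s
h_f = f(L/D)V²/(2g) = 0.01290·(816/0.193)·2.974²/(2·9.81) = 24.58 m

h_f ≈ 24.6 m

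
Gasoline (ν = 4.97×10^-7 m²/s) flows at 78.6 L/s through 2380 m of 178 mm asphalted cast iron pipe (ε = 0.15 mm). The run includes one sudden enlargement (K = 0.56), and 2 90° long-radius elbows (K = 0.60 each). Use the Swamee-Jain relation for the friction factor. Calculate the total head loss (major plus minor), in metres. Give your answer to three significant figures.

H_L ≈ 132 m

V = 4Q/(πD²) = 3.159 m/s; V²/2g = 0.5085 m
Re = 1.13×10^6, ε/D = 8.43×10^-4 → f = 0.01923 (Swamee-Jain)
Major: h_f = f(L/D)·V²/2g = 0.01923·13371·0.5085 = 130.8 m
Minor: ΣK = 1.76; h_m = ΣK·V²/2g = 0.8950 m
Total H_L = 130.8 + 0.8950 = 131.7 m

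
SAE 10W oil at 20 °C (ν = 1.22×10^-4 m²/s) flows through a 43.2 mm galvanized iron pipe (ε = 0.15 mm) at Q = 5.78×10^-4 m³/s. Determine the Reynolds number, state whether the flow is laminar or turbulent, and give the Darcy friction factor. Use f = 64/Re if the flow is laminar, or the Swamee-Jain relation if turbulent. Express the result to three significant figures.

V = 4Q/(πD²) = 0.3943 m/s
Re = VD/ν = 0.3943·0.0432/1.22×10^-4 = 140
Re < 2300 → laminar → f = 64/Re = 0.4583

Re ≈ 140; laminar; f = 64/Re ≈ 0.458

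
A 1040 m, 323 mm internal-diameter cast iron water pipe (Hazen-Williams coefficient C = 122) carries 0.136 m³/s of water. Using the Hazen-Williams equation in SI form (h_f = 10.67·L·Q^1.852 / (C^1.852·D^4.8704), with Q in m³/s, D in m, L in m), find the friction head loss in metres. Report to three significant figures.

h_f = 10.67·1040·0.136^1.852 / (122^1.852·0.323^4.8704) = 9.267 m

h_f ≈ 9.27 m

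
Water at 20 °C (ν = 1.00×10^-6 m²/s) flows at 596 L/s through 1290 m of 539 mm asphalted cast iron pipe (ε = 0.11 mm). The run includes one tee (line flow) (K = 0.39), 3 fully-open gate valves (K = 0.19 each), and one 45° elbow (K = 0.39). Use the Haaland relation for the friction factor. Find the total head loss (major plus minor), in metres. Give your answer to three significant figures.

H_L ≈ 12.5 m

V = 4Q/(πD²) = 2.612 m/s; V²/2g = 0.3477 m
Re = 1.41×10^6, ε/D = 2.04×10^-4 → f = 0.01442 (Haaland)
Major: h_f = f(L/D)·V²/2g = 0.01442·2393·0.3477 = 12.00 m
Minor: ΣK = 1.35; h_m = ΣK·V²/2g = 0.4695 m
Total H_L = 12.00 + 0.4695 = 12.47 m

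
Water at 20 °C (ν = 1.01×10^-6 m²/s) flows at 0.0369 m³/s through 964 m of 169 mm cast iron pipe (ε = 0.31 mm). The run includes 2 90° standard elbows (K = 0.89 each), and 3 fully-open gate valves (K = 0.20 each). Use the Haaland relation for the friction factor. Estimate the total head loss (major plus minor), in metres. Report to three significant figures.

V = 4Q/(πD²) = 1.645 m/s; V²/2g = 0.1379 m
Re = 2.75×10^5, ε/D = 0.00183 → f = 0.02355 (Haaland)
Major: h_f = f(L/D)·V²/2g = 0.02355·5704·0.1379 = 18.53 m
Minor: ΣK = 2.38; h_m = ΣK·V²/2g = 0.3282 m
Total H_L = 18.53 + 0.3282 = 18.85 m

H_L ≈ 18.9 m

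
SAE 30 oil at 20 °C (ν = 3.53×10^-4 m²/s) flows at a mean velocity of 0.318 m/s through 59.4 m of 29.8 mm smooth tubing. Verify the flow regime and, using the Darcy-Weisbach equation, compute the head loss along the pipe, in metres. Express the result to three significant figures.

Re = VD/ν = 0.318·0.02980/3.53×10^-4 = 26.8 → laminar (Re < 2300)
f = 64/Re = 2.384
h_f = f(L/D)V²/(2g) = 2.384·(59.4/0.02980)·0.318²/(2·9.81) = 24.49 m

h_f ≈ 24.5 m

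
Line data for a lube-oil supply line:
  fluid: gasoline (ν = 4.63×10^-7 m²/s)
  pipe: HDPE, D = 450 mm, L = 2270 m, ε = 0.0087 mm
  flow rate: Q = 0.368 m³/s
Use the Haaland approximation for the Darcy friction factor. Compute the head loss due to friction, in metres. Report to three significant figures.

V = 4Q/(πD²) = 4·0.368/(π·0.450²) = 2.314 m/s
Re = VD/ν = 2.314·0.450/4.63×10^-7 = 2.25×10^6 → turbulent
ε/D = 0.0087/450 = 1.93×10^-5
Haaland: f = 0.01077
h_f = f(L/D)V²/(2g) = 0.01077·(2270/0.450)·2.314²/(2·9.81) = 14.83 m

h_f ≈ 14.8 m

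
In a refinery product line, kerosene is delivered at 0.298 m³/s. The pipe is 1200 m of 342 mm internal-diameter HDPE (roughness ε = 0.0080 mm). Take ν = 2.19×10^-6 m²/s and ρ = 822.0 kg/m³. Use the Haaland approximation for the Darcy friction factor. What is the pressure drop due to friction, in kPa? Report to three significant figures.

V = 4Q/(πD²) = 4·0.298/(π·0.342²) = 3.244 m/s
Re = VD/ν = 3.244·0.342/2.19×10^-6 = 5.07×10^5 → turbulent
ε/D = 0.0080/342 = 2.34×10^-5
Haaland: f = 0.01331
h_f = f(L/D)V²/(2g) = 0.01331·(1200/0.342)·3.244²/(2·9.81) = 25.05 m
Δp = ρg·h_f = 822.0·9.81·25.05 = 202.0 kPa

Δp ≈ 202 kPa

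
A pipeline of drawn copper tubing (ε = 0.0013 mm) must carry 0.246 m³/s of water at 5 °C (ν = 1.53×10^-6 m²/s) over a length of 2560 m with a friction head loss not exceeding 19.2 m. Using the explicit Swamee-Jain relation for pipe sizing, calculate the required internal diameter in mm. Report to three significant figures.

Swamee-Jain (Type III): D = 0.66·[ε^1.25·(LQ²/(gh_f))^4.75 + ν·Q^9.4·(L/(gh_f))^5.2]^0.04
LQ²/(gh_f) = 0.8225; L/(gh_f) = 13.59
Term 1 = ε^1.25·(…)^4.75 = 1.74×10^-8; Term 2 = ν·Q^9.4·(…)^5.2 = 2.25×10^-6
D = 0.66·(1.74×10^-8 + 2.25×10^-6)^0.04 = 0.3924 m = 392 mm
Check: V = 2.03 m/s, Re = 5.22×10^5, f = 0.01305, h_f = 17.9 m ≈ 19.2 m ✓

D ≈ 392 mm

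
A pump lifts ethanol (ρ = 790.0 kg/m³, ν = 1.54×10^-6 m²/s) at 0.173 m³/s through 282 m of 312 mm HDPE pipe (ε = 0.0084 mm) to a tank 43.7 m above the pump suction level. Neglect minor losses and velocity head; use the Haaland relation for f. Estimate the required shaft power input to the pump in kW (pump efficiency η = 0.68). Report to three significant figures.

P_shaft ≈ 92.5 kW

V = 4Q/(πD²) = 2.263 m/s; Re = 4.58×10^5; ε/D = 2.69×10^-5; f = 0.01357
h_f = f(L/D)V²/2g = 3.201 m
Total head H = z + h_f = 43.7 + 3.201 = 46.90 m
P_hyd = ρgQH = 790.0·9.81·0.173·46.90 = 62.88 kW
P_shaft = P_hyd/η = 62.88/0.68 = 92.47 kW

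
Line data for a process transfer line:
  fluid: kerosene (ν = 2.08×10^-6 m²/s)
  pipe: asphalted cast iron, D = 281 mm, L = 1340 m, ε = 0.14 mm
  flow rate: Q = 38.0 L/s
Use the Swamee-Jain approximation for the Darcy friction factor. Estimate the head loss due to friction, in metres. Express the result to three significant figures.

h_f ≈ 1.91 m

V = 4Q/(πD²) = 4·0.0380/(π·0.281²) = 0.6127 m/s
Re = VD/ν = 0.6127·0.281/2.08×10^-6 = 8.28×10^4 → turbulent
ε/D = 0.14/281 = 4.98×10^-4
Swamee-Jain: f = 0.02093
h_f = f(L/D)V²/(2g) = 0.02093·(1340/0.281)·0.6127²/(2·9.81) = 1.910 m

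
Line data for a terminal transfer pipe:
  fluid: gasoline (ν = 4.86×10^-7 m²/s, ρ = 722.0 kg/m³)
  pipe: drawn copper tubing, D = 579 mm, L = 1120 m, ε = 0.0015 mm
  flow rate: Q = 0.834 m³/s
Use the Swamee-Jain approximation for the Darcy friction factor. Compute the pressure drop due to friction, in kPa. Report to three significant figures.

Δp ≈ 66.9 kPa

V = 4Q/(πD²) = 4·0.834/(π·0.579²) = 3.168 m/s
Re = VD/ν = 3.168·0.579/4.86×10^-7 = 3.77×10^6 → turbulent
ε/D = 0.0015/579 = 2.59×10^-6
Swamee-Jain: f = 0.009543
h_f = f(L/D)V²/(2g) = 0.009543·(1120/0.579)·3.168²/(2·9.81) = 9.440 m
Δp = ρg·h_f = 722.0·9.81·9.440 = 66.86 kPa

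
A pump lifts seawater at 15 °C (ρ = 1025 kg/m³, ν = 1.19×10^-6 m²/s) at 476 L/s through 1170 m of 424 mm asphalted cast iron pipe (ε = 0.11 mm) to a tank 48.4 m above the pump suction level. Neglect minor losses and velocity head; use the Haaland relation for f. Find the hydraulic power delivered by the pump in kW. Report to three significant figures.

V = 4Q/(πD²) = 3.371 m/s; Re = 1.20×10^6; ε/D = 2.59×10^-4; f = 0.01511
h_f = f(L/D)V²/2g = 24.15 m
Total head H = z + h_f = 48.4 + 24.15 = 72.55 m
P_hyd = ρgQH = 1025·9.81·0.476·72.55 = 347.3 kW

P_hyd ≈ 347 kW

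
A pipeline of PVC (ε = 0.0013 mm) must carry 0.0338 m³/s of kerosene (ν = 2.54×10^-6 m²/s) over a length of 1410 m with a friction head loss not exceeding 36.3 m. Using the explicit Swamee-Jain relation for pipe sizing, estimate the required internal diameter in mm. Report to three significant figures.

D ≈ 147 mm

Swamee-Jain (Type III): D = 0.66·[ε^1.25·(LQ²/(gh_f))^4.75 + ν·Q^9.4·(L/(gh_f))^5.2]^0.04
LQ²/(gh_f) = 0.004524; L/(gh_f) = 3.960
Term 1 = ε^1.25·(…)^4.75 = 3.21×10^-19; Term 2 = ν·Q^9.4·(…)^5.2 = 4.84×10^-17
D = 0.66·(3.21×10^-19 + 4.84×10^-17)^0.04 = 0.1469 m = 147 mm
Check: V = 1.99 m/s, Re = 1.15×10^5, f = 0.01740, h_f = 33.9 m ≈ 36.3 m ✓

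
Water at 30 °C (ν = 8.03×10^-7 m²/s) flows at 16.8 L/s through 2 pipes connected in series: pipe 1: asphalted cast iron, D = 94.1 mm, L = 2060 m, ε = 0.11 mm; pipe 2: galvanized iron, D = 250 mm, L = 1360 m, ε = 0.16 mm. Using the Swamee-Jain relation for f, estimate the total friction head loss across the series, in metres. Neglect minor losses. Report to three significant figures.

H ≈ 140 m

Pipe 1: V = 2.416 m/s, Re = 2.83×10^5, ε/D = 0.00117, f = 0.02147, h_1 = f(L/D)V²/2g = 139.8 m
Pipe 2: V = 0.3422 m/s, Re = 1.07×10^5, ε/D = 6.40×10^-4, f = 0.02085, h_2 = f(L/D)V²/2g = 0.6771 m
Series → Q common, losses add: H = Σh = 140.5 m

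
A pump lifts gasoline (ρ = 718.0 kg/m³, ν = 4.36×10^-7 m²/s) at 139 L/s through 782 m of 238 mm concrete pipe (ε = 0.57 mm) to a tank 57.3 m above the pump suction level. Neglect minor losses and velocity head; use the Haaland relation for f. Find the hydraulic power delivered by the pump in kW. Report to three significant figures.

V = 4Q/(πD²) = 3.124 m/s; Re = 1.71×10^6; ε/D = 0.00239; f = 0.02472
h_f = f(L/D)V²/2g = 40.41 m
Total head H = z + h_f = 57.3 + 40.41 = 97.71 m
P_hyd = ρgQH = 718.0·9.81·0.139·97.71 = 95.66 kW

P_hyd ≈ 95.7 kW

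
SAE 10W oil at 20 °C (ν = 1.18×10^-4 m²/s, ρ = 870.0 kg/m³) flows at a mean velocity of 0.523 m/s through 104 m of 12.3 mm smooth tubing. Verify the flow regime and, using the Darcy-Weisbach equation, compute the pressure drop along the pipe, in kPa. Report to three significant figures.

Re = VD/ν = 0.523·0.01230/1.18×10^-4 = 54.5 → laminar (Re < 2300)
f = 64/Re = 1.174
h_f = f(L/D)V²/(2g) = 1.174·(104/0.01230)·0.523²/(2·9.81) = 138.4 m
Δp = ρg·h_f = 870.0·9.81·138.4 = 1181 kPa

Δp ≈ 1180 kPa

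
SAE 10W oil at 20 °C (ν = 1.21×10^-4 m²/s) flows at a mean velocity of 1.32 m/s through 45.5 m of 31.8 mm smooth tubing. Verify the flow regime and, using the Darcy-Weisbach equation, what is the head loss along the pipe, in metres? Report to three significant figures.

h_f ≈ 23.4 m

Re = VD/ν = 1.32·0.03180/1.21×10^-4 = 347 → laminar (Re < 2300)
f = 64/Re = 0.1845
h_f = f(L/D)V²/(2g) = 0.1845·(45.5/0.03180)·1.32²/(2·9.81) = 23.44 m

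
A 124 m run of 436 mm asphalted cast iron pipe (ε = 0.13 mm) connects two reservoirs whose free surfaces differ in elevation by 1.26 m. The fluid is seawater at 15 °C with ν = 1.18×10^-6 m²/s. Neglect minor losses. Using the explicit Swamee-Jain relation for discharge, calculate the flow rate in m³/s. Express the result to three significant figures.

Q ≈ 0.351 m³/s

Swamee-Jain (Type II): Q = -0.965·√(gD⁵h_f/L)·ln[ε/(3.7D) + √(3.17ν²L/(gD³h_f))]
√(gD⁵h_f/L) = √(9.81·0.436⁵·1.26/124) = 0.03963
ε/(3.7D) = 8.06×10^-5; √(3.17ν²L/(gD³h_f)) = 2.31×10^-5
Q = -0.965·0.03963·ln(1.037×10^-4) = 0.3508 m³/s
Check: V = 2.35 m/s, Re = 8.68×10^5, f = 0.01584, h_f = 1.27 m ≈ 1.26 m ✓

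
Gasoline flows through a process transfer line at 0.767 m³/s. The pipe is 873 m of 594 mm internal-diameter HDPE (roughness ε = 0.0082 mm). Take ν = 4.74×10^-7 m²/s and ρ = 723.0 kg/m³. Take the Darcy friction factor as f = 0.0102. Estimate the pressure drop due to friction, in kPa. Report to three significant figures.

V = 4Q/(πD²) = 4·0.767/(π·0.594²) = 2.768 m/s
h_f = f(L/D)V²/(2g) = 0.01020·(873/0.594)·2.768²/(2·9.81) = 5.853 m
Δp = ρg·h_f = 723.0·9.81·5.853 = 41.51 kPa

Δp ≈ 41.5 kPa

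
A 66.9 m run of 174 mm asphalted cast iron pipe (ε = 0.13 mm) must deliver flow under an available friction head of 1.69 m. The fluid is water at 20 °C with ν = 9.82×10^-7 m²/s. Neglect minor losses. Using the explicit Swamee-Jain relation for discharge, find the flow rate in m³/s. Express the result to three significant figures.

Q ≈ 0.0503 m³/s

Swamee-Jain (Type II): Q = -0.965·√(gD⁵h_f/L)·ln[ε/(3.7D) + √(3.17ν²L/(gD³h_f))]
√(gD⁵h_f/L) = √(9.81·0.174⁵·1.69/66.9) = 0.006287
ε/(3.7D) = 2.02×10^-4; √(3.17ν²L/(gD³h_f)) = 4.84×10^-5
Q = -0.965·0.006287·ln(2.503×10^-4) = 0.05031 m³/s
Check: V = 2.12 m/s, Re = 3.75×10^5, f = 0.01940, h_f = 1.70 m ≈ 1.69 m ✓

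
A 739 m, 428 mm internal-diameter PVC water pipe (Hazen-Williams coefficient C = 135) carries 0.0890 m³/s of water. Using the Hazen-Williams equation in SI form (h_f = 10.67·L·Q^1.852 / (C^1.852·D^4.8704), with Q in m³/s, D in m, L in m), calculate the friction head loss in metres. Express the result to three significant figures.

h_f = 10.67·739·0.0890^1.852 / (135^1.852·0.428^4.8704) = 0.6320 m

h_f ≈ 0.632 m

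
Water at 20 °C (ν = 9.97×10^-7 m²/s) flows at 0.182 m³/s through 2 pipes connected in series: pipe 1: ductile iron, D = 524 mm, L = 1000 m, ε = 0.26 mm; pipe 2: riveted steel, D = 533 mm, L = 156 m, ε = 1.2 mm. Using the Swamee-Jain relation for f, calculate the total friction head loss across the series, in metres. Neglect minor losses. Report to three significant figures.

H ≈ 1.48 m

Pipe 1: V = 0.8440 m/s, Re = 4.44×10^5, ε/D = 4.96×10^-4, f = 0.01786, h_1 = f(L/D)V²/2g = 1.238 m
Pipe 2: V = 0.8157 m/s, Re = 4.36×10^5, ε/D = 0.00225, f = 0.02468, h_2 = f(L/D)V²/2g = 0.2450 m
Series → Q common, losses add: H = Σh = 1.483 m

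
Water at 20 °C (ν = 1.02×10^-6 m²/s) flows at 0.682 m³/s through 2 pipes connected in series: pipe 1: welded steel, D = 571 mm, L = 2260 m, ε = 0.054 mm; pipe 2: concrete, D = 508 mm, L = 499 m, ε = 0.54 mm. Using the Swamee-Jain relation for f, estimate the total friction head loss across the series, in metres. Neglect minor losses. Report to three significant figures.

H ≈ 30.1 m

Pipe 1: V = 2.663 m/s, Re = 1.49×10^6, ε/D = 9.46×10^-5, f = 0.01302, h_1 = f(L/D)V²/2g = 18.63 m
Pipe 2: V = 3.365 m/s, Re = 1.68×10^6, ε/D = 0.00106, f = 0.02017, h_2 = f(L/D)V²/2g = 11.43 m
Series → Q common, losses add: H = Σh = 30.07 m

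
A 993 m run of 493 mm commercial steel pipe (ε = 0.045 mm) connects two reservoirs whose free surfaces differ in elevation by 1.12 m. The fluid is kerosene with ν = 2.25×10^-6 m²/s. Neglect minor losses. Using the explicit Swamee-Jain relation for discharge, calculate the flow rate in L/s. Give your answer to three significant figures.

Swamee-Jain (Type II): Q = -0.965·√(gD⁵h_f/L)·ln[ε/(3.7D) + √(3.17ν²L/(gD³h_f))]
√(gD⁵h_f/L) = √(9.81·0.493⁵·1.12/993) = 0.01795
ε/(3.7D) = 2.47×10^-5; √(3.17ν²L/(gD³h_f)) = 1.10×10^-4
Q = -0.965·0.01795·ln(1.347×10^-4) = 0.1544 m³/s
Check: V = 0.809 m/s, Re = 1.77×10^5, f = 0.01664, h_f = 1.12 m ≈ 1.12 m ✓

Q ≈ 154 L/s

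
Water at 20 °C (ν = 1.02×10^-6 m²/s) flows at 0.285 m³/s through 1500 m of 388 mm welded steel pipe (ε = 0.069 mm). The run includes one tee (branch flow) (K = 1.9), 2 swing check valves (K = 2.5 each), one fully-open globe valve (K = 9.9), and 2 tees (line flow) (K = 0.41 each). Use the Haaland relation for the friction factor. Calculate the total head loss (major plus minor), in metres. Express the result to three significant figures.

V = 4Q/(πD²) = 2.410 m/s; V²/2g = 0.2961 m
Re = 9.17×10^5, ε/D = 1.78×10^-4 → f = 0.01442 (Haaland)
Major: h_f = f(L/D)·V²/2g = 0.01442·3866·0.2961 = 16.51 m
Minor: ΣK = 17.6; h_m = ΣK·V²/2g = 5.218 m
Total H_L = 16.51 + 5.218 = 21.72 m

H_L ≈ 21.7 m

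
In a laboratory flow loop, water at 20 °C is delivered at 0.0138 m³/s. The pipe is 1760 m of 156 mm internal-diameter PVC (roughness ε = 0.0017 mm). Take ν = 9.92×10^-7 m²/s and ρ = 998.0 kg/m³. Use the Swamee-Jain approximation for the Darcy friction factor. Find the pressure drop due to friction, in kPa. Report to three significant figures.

V = 4Q/(πD²) = 4·0.0138/(π·0.156²) = 0.7220 m/s
Re = VD/ν = 0.7220·0.156/9.92×10^-7 = 1.14×10^5 → turbulent
ε/D = 0.0017/156 = 1.09×10^-5
Swamee-Jain: f = 0.01747
h_f = f(L/D)V²/(2g) = 0.01747·(1760/0.156)·0.7220²/(2·9.81) = 5.237 m
Δp = ρg·h_f = 998.0·9.81·5.237 = 51.27 kPa

Δp ≈ 51.3 kPa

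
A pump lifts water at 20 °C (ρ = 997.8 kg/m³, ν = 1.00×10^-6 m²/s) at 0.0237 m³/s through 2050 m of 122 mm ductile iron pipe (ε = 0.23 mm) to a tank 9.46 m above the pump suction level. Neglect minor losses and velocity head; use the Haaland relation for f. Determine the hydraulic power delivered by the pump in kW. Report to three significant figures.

V = 4Q/(πD²) = 2.027 m/s; Re = 2.47×10^5; ε/D = 0.00189; f = 0.02377
h_f = f(L/D)V²/2g = 83.67 m
Total head H = z + h_f = 9.46 + 83.67 = 93.13 m
P_hyd = ρgQH = 997.8·9.81·0.0237·93.13 = 21.61 kW

P_hyd ≈ 21.6 kW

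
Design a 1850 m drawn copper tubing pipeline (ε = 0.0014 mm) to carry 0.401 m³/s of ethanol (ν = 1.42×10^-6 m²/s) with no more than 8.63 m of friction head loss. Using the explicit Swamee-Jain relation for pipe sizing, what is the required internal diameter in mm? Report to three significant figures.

D ≈ 519 mm

Swamee-Jain (Type III): D = 0.66·[ε^1.25·(LQ²/(gh_f))^4.75 + ν·Q^9.4·(L/(gh_f))^5.2]^0.04
LQ²/(gh_f) = 3.514; L/(gh_f) = 21.85
Term 1 = ε^1.25·(…)^4.75 = 1.88×10^-5; Term 2 = ν·Q^9.4·(…)^5.2 = 0.00244
D = 0.66·(1.88×10^-5 + 0.00244)^0.04 = 0.5190 m = 519 mm
Check: V = 1.90 m/s, Re = 6.93×10^5, f = 0.01241, h_f = 8.10 m ≈ 8.63 m ✓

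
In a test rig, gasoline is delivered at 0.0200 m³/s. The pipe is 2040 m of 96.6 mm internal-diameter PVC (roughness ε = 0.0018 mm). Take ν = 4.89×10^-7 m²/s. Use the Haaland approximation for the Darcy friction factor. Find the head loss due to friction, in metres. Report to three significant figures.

h_f ≈ 105 m

V = 4Q/(πD²) = 4·0.0200/(π·0.0966²) = 2.729 m/s
Re = VD/ν = 2.729·0.0966/4.89×10^-7 = 5.39×10^5 → turbulent
ε/D = 0.0018/96.6 = 1.86×10^-5
Haaland: f = 0.01312
h_f = f(L/D)V²/(2g) = 0.01312·(2040/0.0966)·2.729²/(2·9.81) = 105.2 m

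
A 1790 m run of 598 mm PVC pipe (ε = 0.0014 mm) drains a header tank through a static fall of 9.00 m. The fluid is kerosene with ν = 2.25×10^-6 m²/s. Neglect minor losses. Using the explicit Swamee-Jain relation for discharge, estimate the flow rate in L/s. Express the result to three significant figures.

Q ≈ 601 L/s

Swamee-Jain (Type II): Q = -0.965·√(gD⁵h_f/L)·ln[ε/(3.7D) + √(3.17ν²L/(gD³h_f))]
√(gD⁵h_f/L) = √(9.81·0.598⁵·9.00/1790) = 0.06142
ε/(3.7D) = 6.33×10^-7; √(3.17ν²L/(gD³h_f)) = 3.90×10^-5
Q = -0.965·0.06142·ln(3.964×10^-5) = 0.6007 m³/s
Check: V = 2.14 m/s, Re = 5.68×10^5, f = 0.01284, h_f = 8.96 m ≈ 9.00 m ✓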